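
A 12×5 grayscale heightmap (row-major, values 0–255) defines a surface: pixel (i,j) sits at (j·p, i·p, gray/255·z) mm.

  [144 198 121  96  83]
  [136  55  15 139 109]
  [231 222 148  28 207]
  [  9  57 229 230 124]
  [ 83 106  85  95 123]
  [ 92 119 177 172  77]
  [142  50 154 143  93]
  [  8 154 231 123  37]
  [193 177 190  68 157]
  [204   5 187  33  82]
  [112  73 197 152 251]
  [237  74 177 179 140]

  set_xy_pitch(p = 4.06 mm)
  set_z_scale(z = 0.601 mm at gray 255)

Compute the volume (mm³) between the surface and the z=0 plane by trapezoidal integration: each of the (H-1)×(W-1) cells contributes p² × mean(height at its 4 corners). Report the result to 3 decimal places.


height_mm = gray/255 × 0.601; cell vol = 4.06² × mean(4 corners)
unit = 4.06² × 0.601 / (4×255) = 0.0097124 mm³ per gray-sum
row 0: Σ corner-gray over 4 cells = 1720  → 16.7053
row 1: Σ corner-gray over 4 cells = 1897  → 18.4244
row 2: Σ corner-gray over 4 cells = 2399  → 23.3000
row 3: Σ corner-gray over 4 cells = 1943  → 18.8712
row 4: Σ corner-gray over 4 cells = 1883  → 18.2884
row 5: Σ corner-gray over 4 cells = 2034  → 19.7550
row 6: Σ corner-gray over 4 cells = 1990  → 19.3277
row 7: Σ corner-gray over 4 cells = 2281  → 22.1540
row 8: Σ corner-gray over 4 cells = 1956  → 18.9974
row 9: Σ corner-gray over 4 cells = 1943  → 18.8712
row 10: Σ corner-gray over 4 cells = 2444  → 23.7371
Σ rows: total corner-gray = 22490  → 218.4318 mm³

218.432


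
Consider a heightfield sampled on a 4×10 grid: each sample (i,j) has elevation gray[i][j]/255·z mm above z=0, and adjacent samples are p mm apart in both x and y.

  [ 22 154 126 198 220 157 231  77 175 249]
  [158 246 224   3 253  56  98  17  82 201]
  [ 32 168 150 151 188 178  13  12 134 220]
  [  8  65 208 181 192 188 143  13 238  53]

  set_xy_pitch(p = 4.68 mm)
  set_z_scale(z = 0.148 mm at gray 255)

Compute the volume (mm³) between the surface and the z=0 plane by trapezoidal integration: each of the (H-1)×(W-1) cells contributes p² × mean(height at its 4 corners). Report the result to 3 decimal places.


46.329

height_mm = gray/255 × 0.148; cell vol = 4.68² × mean(4 corners)
unit = 4.68² × 0.148 / (4×255) = 0.003178 mm³ per gray-sum
row 0: Σ corner-gray over 9 cells = 5264  → 16.7290
row 1: Σ corner-gray over 9 cells = 4557  → 14.4821
row 2: Σ corner-gray over 9 cells = 4757  → 15.1177
Σ rows: total corner-gray = 14578  → 46.3288 mm³


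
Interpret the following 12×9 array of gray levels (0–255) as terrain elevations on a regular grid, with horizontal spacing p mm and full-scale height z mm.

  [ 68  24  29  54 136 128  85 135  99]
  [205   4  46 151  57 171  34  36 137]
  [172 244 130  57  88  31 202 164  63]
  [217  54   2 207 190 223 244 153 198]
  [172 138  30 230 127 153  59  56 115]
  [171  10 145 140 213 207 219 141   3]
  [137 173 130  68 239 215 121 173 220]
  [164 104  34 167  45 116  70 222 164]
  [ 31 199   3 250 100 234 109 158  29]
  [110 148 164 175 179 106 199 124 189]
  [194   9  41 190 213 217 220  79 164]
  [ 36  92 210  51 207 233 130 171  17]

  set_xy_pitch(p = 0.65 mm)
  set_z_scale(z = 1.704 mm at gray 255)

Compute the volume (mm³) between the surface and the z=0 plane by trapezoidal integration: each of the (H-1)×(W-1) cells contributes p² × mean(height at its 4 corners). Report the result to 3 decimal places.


height_mm = gray/255 × 1.704; cell vol = 0.65² × mean(4 corners)
unit = 0.65² × 1.704 / (4×255) = 0.000705824 mm³ per gray-sum
row 0: Σ corner-gray over 8 cells = 2689  → 1.8980
row 1: Σ corner-gray over 8 cells = 3407  → 2.4047
row 2: Σ corner-gray over 8 cells = 4628  → 3.2666
row 3: Σ corner-gray over 8 cells = 4434  → 3.1296
row 4: Σ corner-gray over 8 cells = 4197  → 2.9623
row 5: Σ corner-gray over 8 cells = 4919  → 3.4719
row 6: Σ corner-gray over 8 cells = 4439  → 3.1332
row 7: Σ corner-gray over 8 cells = 4010  → 2.8304
row 8: Σ corner-gray over 8 cells = 4655  → 3.2856
row 9: Σ corner-gray over 8 cells = 4785  → 3.3774
row 10: Σ corner-gray over 8 cells = 4537  → 3.2023
Σ rows: total corner-gray = 46700  → 32.9620 mm³

32.962


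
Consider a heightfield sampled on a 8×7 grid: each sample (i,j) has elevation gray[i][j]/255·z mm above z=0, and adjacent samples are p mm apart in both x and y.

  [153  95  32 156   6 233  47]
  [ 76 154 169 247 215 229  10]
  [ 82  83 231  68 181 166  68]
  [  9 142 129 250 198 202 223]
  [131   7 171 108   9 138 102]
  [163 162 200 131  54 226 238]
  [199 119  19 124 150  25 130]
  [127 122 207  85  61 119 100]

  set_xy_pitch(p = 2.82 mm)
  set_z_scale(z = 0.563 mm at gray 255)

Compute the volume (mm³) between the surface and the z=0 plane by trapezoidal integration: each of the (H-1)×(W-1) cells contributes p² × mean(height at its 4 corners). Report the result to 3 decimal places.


99.855

height_mm = gray/255 × 0.563; cell vol = 2.82² × mean(4 corners)
unit = 2.82² × 0.563 / (4×255) = 0.00438941 mm³ per gray-sum
row 0: Σ corner-gray over 6 cells = 3358  → 14.7396
row 1: Σ corner-gray over 6 cells = 3722  → 16.3374
row 2: Σ corner-gray over 6 cells = 3682  → 16.1618
row 3: Σ corner-gray over 6 cells = 3173  → 13.9276
row 4: Σ corner-gray over 6 cells = 3046  → 13.3702
row 5: Σ corner-gray over 6 cells = 3150  → 13.8267
row 6: Σ corner-gray over 6 cells = 2618  → 11.4915
Σ rows: total corner-gray = 22749  → 99.8548 mm³


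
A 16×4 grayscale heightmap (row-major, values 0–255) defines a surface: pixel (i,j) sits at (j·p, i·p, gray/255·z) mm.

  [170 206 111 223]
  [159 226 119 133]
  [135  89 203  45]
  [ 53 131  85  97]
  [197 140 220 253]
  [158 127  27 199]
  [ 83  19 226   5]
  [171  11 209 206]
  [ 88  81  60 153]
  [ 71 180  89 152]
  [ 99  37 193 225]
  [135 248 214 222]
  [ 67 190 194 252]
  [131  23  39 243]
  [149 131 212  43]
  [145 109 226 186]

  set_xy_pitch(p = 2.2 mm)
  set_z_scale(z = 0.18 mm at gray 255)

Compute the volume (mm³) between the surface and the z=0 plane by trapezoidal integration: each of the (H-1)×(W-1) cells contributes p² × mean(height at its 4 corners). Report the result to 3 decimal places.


height_mm = gray/255 × 0.18; cell vol = 2.2² × mean(4 corners)
unit = 2.2² × 0.18 / (4×255) = 0.000854118 mm³ per gray-sum
row 0: Σ corner-gray over 3 cells = 2009  → 1.7159
row 1: Σ corner-gray over 3 cells = 1746  → 1.4913
row 2: Σ corner-gray over 3 cells = 1346  → 1.1496
row 3: Σ corner-gray over 3 cells = 1752  → 1.4964
row 4: Σ corner-gray over 3 cells = 1835  → 1.5673
row 5: Σ corner-gray over 3 cells = 1243  → 1.0617
row 6: Σ corner-gray over 3 cells = 1395  → 1.1915
row 7: Σ corner-gray over 3 cells = 1340  → 1.1445
row 8: Σ corner-gray over 3 cells = 1284  → 1.0967
row 9: Σ corner-gray over 3 cells = 1545  → 1.3196
row 10: Σ corner-gray over 3 cells = 2065  → 1.7638
row 11: Σ corner-gray over 3 cells = 2368  → 2.0226
row 12: Σ corner-gray over 3 cells = 1585  → 1.3538
row 13: Σ corner-gray over 3 cells = 1376  → 1.1753
row 14: Σ corner-gray over 3 cells = 1879  → 1.6049
Σ rows: total corner-gray = 24768  → 21.1548 mm³

21.155


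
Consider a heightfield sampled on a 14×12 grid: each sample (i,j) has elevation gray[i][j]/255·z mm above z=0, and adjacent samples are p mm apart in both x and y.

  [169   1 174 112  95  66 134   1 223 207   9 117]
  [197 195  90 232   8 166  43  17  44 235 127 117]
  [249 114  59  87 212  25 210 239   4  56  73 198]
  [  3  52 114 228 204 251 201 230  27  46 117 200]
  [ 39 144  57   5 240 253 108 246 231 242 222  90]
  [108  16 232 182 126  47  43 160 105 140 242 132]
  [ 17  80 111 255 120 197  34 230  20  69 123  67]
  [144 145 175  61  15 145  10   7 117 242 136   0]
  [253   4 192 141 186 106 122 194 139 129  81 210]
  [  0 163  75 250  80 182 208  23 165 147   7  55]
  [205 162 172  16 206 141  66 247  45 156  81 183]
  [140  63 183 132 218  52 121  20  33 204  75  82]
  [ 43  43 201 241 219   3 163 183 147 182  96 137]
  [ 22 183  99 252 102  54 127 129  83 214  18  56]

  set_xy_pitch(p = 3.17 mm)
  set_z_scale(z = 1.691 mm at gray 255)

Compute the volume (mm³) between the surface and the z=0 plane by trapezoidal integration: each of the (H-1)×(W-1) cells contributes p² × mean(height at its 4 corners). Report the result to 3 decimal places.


1210.879

height_mm = gray/255 × 1.691; cell vol = 3.17² × mean(4 corners)
unit = 3.17² × 1.691 / (4×255) = 0.0166595 mm³ per gray-sum
row 0: Σ corner-gray over 11 cells = 4958  → 82.5978
row 1: Σ corner-gray over 11 cells = 5233  → 87.1792
row 2: Σ corner-gray over 11 cells = 5748  → 95.7588
row 3: Σ corner-gray over 11 cells = 6768  → 112.7515
row 4: Σ corner-gray over 11 cells = 6451  → 107.4704
row 5: Σ corner-gray over 11 cells = 5388  → 89.7614
row 6: Σ corner-gray over 11 cells = 4812  → 80.1655
row 7: Σ corner-gray over 11 cells = 5301  → 88.3120
row 8: Σ corner-gray over 11 cells = 5706  → 95.0591
row 9: Σ corner-gray over 11 cells = 5627  → 93.7430
row 10: Σ corner-gray over 11 cells = 5396  → 89.8947
row 11: Σ corner-gray over 11 cells = 5560  → 92.6268
row 12: Σ corner-gray over 11 cells = 5736  → 95.5589
Σ rows: total corner-gray = 72684  → 1210.8791 mm³


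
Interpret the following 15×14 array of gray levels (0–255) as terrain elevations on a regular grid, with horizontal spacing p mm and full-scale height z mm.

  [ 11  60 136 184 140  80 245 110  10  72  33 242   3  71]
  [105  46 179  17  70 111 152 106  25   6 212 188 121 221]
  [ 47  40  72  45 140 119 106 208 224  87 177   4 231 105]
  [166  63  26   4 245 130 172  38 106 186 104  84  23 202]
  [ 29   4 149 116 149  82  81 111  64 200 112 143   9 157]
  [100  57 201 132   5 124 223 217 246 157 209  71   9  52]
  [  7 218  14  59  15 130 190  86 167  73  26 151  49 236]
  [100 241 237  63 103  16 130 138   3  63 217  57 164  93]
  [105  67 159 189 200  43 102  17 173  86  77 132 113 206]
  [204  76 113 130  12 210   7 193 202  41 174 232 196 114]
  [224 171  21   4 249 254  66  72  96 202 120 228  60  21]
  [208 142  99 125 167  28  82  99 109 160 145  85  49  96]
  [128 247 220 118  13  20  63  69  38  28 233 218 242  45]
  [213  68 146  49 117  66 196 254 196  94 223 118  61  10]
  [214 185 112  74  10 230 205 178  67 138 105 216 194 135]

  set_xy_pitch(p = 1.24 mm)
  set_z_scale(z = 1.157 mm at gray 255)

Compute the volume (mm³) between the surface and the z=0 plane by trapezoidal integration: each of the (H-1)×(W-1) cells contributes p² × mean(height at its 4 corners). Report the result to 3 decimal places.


height_mm = gray/255 × 1.157; cell vol = 1.24² × mean(4 corners)
unit = 1.24² × 1.157 / (4×255) = 0.00174412 mm³ per gray-sum
row 0: Σ corner-gray over 13 cells = 5504  → 9.5996
row 1: Σ corner-gray over 13 cells = 5850  → 10.2031
row 2: Σ corner-gray over 13 cells = 5788  → 10.0950
row 3: Σ corner-gray over 13 cells = 5356  → 9.3415
row 4: Σ corner-gray over 13 cells = 6080  → 10.6043
row 5: Σ corner-gray over 13 cells = 6053  → 10.5572
row 6: Σ corner-gray over 13 cells = 5656  → 9.8647
row 7: Σ corner-gray over 13 cells = 6084  → 10.6112
row 8: Σ corner-gray over 13 cells = 6517  → 11.3664
row 9: Σ corner-gray over 13 cells = 6821  → 11.8966
row 10: Σ corner-gray over 13 cells = 6215  → 10.8397
row 11: Σ corner-gray over 13 cells = 6075  → 10.5955
row 12: Σ corner-gray over 13 cells = 6590  → 11.4938
row 13: Σ corner-gray over 13 cells = 7176  → 12.5158
Σ rows: total corner-gray = 85765  → 149.5845 mm³

149.585


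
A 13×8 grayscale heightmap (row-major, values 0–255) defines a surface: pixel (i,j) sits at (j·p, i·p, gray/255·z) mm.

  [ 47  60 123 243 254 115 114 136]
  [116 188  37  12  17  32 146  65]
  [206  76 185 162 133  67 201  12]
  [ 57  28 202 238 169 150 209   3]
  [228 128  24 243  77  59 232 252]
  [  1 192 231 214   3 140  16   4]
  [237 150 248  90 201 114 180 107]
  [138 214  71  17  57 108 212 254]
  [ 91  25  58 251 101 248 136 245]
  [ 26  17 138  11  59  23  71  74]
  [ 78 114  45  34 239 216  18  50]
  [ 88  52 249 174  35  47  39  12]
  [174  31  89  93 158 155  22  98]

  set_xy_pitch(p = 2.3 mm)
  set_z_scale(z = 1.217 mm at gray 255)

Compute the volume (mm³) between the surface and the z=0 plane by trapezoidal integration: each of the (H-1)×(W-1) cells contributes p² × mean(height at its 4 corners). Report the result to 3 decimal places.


height_mm = gray/255 × 1.217; cell vol = 2.3² × mean(4 corners)
unit = 2.3² × 1.217 / (4×255) = 0.0063117 mm³ per gray-sum
row 0: Σ corner-gray over 7 cells = 3046  → 19.2254
row 1: Σ corner-gray over 7 cells = 2911  → 18.3733
row 2: Σ corner-gray over 7 cells = 3918  → 24.7292
row 3: Σ corner-gray over 7 cells = 4058  → 25.6129
row 4: Σ corner-gray over 7 cells = 3603  → 22.7410
row 5: Σ corner-gray over 7 cells = 3907  → 24.6598
row 6: Σ corner-gray over 7 cells = 4060  → 25.6255
row 7: Σ corner-gray over 7 cells = 3724  → 23.5048
row 8: Σ corner-gray over 7 cells = 2712  → 17.1173
row 9: Σ corner-gray over 7 cells = 2198  → 13.8731
row 10: Σ corner-gray over 7 cells = 2752  → 17.3698
row 11: Σ corner-gray over 7 cells = 2660  → 16.7891
Σ rows: total corner-gray = 39549  → 249.6213 mm³

249.621


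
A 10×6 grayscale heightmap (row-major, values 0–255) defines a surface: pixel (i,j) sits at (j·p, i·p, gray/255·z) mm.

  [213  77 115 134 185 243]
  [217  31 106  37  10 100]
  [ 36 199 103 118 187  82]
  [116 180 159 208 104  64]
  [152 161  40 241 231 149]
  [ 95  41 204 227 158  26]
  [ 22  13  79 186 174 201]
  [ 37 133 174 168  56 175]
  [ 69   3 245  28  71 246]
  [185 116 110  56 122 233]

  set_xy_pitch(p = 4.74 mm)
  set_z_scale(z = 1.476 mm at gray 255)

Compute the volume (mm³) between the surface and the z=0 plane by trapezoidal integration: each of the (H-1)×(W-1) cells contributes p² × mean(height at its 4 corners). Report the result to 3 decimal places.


734.055

height_mm = gray/255 × 1.476; cell vol = 4.74² × mean(4 corners)
unit = 4.74² × 1.476 / (4×255) = 0.0325119 mm³ per gray-sum
row 0: Σ corner-gray over 5 cells = 2163  → 70.3233
row 1: Σ corner-gray over 5 cells = 2017  → 65.5766
row 2: Σ corner-gray over 5 cells = 2814  → 91.4886
row 3: Σ corner-gray over 5 cells = 3129  → 101.7299
row 4: Σ corner-gray over 5 cells = 3028  → 98.4462
row 5: Σ corner-gray over 5 cells = 2508  → 81.5399
row 6: Σ corner-gray over 5 cells = 2401  → 78.0612
row 7: Σ corner-gray over 5 cells = 2283  → 74.2248
row 8: Σ corner-gray over 5 cells = 2235  → 72.6642
Σ rows: total corner-gray = 22578  → 734.0546 mm³


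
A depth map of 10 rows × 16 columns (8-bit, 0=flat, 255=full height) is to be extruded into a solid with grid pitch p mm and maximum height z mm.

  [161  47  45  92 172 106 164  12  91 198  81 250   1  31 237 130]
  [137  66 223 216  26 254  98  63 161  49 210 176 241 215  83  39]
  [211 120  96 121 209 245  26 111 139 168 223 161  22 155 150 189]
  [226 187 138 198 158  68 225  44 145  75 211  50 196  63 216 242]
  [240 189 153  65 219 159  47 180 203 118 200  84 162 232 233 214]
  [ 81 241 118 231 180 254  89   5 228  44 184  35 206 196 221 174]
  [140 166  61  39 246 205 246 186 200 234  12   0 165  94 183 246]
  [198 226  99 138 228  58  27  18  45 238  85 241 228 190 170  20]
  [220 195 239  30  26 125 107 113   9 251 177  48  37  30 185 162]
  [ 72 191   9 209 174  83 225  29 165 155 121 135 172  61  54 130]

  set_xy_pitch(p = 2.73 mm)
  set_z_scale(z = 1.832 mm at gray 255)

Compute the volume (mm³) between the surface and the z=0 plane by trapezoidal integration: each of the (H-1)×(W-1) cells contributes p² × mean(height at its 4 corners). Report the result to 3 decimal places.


1029.369

height_mm = gray/255 × 1.832; cell vol = 2.73² × mean(4 corners)
unit = 2.73² × 1.832 / (4×255) = 0.013386 mm³ per gray-sum
row 0: Σ corner-gray over 15 cells = 7683  → 102.8446
row 1: Σ corner-gray over 15 cells = 8630  → 115.5211
row 2: Σ corner-gray over 15 cells = 8708  → 116.5652
row 3: Σ corner-gray over 15 cells = 9358  → 125.2661
row 4: Σ corner-gray over 15 cells = 9661  → 129.3221
row 5: Σ corner-gray over 15 cells = 9179  → 122.8700
row 6: Σ corner-gray over 15 cells = 8660  → 115.9227
row 7: Σ corner-gray over 15 cells = 7726  → 103.4202
row 8: Σ corner-gray over 15 cells = 7294  → 97.6374
Σ rows: total corner-gray = 76899  → 1029.3695 mm³


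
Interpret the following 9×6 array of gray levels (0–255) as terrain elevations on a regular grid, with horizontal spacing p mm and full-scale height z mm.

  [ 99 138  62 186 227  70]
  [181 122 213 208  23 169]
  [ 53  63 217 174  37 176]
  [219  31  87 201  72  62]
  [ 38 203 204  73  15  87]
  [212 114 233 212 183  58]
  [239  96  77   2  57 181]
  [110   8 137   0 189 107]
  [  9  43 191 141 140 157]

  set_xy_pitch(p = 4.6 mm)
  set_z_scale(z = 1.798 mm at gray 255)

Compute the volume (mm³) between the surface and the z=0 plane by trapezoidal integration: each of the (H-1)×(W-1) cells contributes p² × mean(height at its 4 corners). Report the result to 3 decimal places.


height_mm = gray/255 × 1.798; cell vol = 4.6² × mean(4 corners)
unit = 4.6² × 1.798 / (4×255) = 0.0372997 mm³ per gray-sum
row 0: Σ corner-gray over 5 cells = 2877  → 107.3112
row 1: Σ corner-gray over 5 cells = 2693  → 100.4481
row 2: Σ corner-gray over 5 cells = 2274  → 84.8195
row 3: Σ corner-gray over 5 cells = 2178  → 81.2387
row 4: Σ corner-gray over 5 cells = 2869  → 107.0128
row 5: Σ corner-gray over 5 cells = 2638  → 98.3966
row 6: Σ corner-gray over 5 cells = 1769  → 65.9831
row 7: Σ corner-gray over 5 cells = 2081  → 77.6206
Σ rows: total corner-gray = 19379  → 722.8306 mm³

722.831


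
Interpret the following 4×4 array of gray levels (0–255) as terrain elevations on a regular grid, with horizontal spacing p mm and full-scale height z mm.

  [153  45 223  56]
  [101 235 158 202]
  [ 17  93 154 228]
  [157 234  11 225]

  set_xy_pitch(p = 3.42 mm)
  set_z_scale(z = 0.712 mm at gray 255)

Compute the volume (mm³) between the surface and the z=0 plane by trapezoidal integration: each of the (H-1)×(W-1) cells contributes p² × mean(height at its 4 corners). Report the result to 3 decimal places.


height_mm = gray/255 × 0.712; cell vol = 3.42² × mean(4 corners)
unit = 3.42² × 0.712 / (4×255) = 0.00816455 mm³ per gray-sum
row 0: Σ corner-gray over 3 cells = 1834  → 14.9738
row 1: Σ corner-gray over 3 cells = 1828  → 14.9248
row 2: Σ corner-gray over 3 cells = 1611  → 13.1531
Σ rows: total corner-gray = 5273  → 43.0517 mm³

43.052


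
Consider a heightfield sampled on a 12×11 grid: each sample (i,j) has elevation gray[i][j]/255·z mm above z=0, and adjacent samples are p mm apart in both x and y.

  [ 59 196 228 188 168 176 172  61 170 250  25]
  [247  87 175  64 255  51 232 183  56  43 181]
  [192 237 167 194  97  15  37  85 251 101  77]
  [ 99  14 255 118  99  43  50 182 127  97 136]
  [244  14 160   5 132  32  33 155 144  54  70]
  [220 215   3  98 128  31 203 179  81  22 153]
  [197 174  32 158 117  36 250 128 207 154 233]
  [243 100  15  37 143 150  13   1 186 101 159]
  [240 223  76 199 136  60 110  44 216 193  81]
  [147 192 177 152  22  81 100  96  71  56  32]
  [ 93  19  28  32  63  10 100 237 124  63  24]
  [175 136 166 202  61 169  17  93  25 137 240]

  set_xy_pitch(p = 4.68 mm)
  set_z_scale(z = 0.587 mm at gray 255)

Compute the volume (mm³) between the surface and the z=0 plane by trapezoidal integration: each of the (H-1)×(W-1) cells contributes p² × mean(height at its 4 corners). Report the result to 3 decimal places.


647.991

height_mm = gray/255 × 0.587; cell vol = 4.68² × mean(4 corners)
unit = 4.68² × 0.587 / (4×255) = 0.0126046 mm³ per gray-sum
row 0: Σ corner-gray over 10 cells = 6022  → 75.9050
row 1: Σ corner-gray over 10 cells = 5357  → 67.5229
row 2: Σ corner-gray over 10 cells = 4842  → 61.0316
row 3: Σ corner-gray over 10 cells = 3977  → 50.1286
row 4: Σ corner-gray over 10 cells = 4065  → 51.2378
row 5: Σ corner-gray over 10 cells = 5235  → 65.9852
row 6: Σ corner-gray over 10 cells = 4836  → 60.9559
row 7: Σ corner-gray over 10 cells = 4729  → 59.6072
row 8: Σ corner-gray over 10 cells = 4908  → 61.8635
row 9: Σ corner-gray over 10 cells = 3542  → 44.6456
row 10: Σ corner-gray over 10 cells = 3896  → 49.1076
Σ rows: total corner-gray = 51409  → 647.9907 mm³


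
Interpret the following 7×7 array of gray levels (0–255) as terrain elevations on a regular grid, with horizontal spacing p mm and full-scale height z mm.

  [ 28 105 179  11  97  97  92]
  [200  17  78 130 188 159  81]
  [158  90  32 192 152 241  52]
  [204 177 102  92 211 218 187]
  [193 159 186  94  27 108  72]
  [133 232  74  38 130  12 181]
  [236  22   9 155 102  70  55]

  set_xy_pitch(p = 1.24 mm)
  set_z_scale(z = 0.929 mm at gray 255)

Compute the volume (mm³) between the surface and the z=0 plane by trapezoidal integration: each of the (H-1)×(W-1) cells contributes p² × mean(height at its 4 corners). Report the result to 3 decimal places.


24.624

height_mm = gray/255 × 0.929; cell vol = 1.24² × mean(4 corners)
unit = 1.24² × 0.929 / (4×255) = 0.00140042 mm³ per gray-sum
row 0: Σ corner-gray over 6 cells = 2523  → 3.5333
row 1: Σ corner-gray over 6 cells = 3049  → 4.2699
row 2: Σ corner-gray over 6 cells = 3615  → 5.0625
row 3: Σ corner-gray over 6 cells = 3404  → 4.7670
row 4: Σ corner-gray over 6 cells = 2699  → 3.7797
row 5: Σ corner-gray over 6 cells = 2293  → 3.2112
Σ rows: total corner-gray = 17583  → 24.6236 mm³


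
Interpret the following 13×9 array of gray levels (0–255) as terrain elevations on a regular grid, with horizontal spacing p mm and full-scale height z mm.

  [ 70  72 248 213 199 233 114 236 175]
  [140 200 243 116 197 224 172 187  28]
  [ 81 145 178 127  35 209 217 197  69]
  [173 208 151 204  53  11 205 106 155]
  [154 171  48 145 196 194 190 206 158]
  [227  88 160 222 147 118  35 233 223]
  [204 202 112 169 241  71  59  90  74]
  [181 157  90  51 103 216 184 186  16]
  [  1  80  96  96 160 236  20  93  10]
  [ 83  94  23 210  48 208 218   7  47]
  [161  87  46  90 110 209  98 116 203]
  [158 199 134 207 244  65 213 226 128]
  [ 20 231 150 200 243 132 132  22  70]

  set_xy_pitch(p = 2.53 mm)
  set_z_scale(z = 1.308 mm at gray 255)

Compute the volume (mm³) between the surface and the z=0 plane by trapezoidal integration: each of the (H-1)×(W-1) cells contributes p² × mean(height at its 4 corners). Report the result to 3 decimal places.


450.967

height_mm = gray/255 × 1.308; cell vol = 2.53² × mean(4 corners)
unit = 2.53² × 1.308 / (4×255) = 0.00820821 mm³ per gray-sum
row 0: Σ corner-gray over 8 cells = 5721  → 46.9592
row 1: Σ corner-gray over 8 cells = 5212  → 42.7812
row 2: Σ corner-gray over 8 cells = 4570  → 37.5115
row 3: Σ corner-gray over 8 cells = 4816  → 39.5308
row 4: Σ corner-gray over 8 cells = 5068  → 41.5992
row 5: Σ corner-gray over 8 cells = 4622  → 37.9384
row 6: Σ corner-gray over 8 cells = 4337  → 35.5990
row 7: Σ corner-gray over 8 cells = 3744  → 30.7315
row 8: Σ corner-gray over 8 cells = 3319  → 27.2431
row 9: Σ corner-gray over 8 cells = 3622  → 29.7301
row 10: Σ corner-gray over 8 cells = 4738  → 38.8905
row 11: Σ corner-gray over 8 cells = 5172  → 42.4529
Σ rows: total corner-gray = 54941  → 450.9674 mm³


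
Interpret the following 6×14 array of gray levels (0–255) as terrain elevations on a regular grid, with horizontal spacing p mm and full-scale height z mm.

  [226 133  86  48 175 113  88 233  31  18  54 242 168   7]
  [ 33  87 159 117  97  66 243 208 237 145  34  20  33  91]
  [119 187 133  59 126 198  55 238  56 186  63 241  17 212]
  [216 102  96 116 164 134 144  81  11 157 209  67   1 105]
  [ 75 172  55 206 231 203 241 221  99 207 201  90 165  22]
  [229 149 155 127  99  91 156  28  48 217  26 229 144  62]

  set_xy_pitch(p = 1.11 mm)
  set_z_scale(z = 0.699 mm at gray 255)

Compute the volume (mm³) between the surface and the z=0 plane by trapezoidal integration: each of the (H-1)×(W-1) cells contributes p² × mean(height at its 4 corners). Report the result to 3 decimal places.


height_mm = gray/255 × 0.699; cell vol = 1.11² × mean(4 corners)
unit = 1.11² × 0.699 / (4×255) = 0.000844351 mm³ per gray-sum
row 0: Σ corner-gray over 13 cells = 6027  → 5.0889
row 1: Σ corner-gray over 13 cells = 6465  → 5.4587
row 2: Σ corner-gray over 13 cells = 6334  → 5.3481
row 3: Σ corner-gray over 13 cells = 7164  → 6.0489
row 4: Σ corner-gray over 13 cells = 7508  → 6.3394
Σ rows: total corner-gray = 33498  → 28.2841 mm³

28.284


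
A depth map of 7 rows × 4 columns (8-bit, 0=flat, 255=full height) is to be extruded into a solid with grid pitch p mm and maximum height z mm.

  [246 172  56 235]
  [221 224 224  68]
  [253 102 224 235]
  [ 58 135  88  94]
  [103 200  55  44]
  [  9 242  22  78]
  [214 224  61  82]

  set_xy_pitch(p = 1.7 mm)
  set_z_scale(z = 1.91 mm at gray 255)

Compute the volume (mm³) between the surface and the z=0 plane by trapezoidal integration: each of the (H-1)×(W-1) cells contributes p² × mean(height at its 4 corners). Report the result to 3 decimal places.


55.161

height_mm = gray/255 × 1.91; cell vol = 1.7² × mean(4 corners)
unit = 1.7² × 1.91 / (4×255) = 0.00541167 mm³ per gray-sum
row 0: Σ corner-gray over 3 cells = 2122  → 11.4836
row 1: Σ corner-gray over 3 cells = 2325  → 12.5821
row 2: Σ corner-gray over 3 cells = 1738  → 9.4055
row 3: Σ corner-gray over 3 cells = 1255  → 6.7916
row 4: Σ corner-gray over 3 cells = 1272  → 6.8836
row 5: Σ corner-gray over 3 cells = 1481  → 8.0147
Σ rows: total corner-gray = 10193  → 55.1611 mm³


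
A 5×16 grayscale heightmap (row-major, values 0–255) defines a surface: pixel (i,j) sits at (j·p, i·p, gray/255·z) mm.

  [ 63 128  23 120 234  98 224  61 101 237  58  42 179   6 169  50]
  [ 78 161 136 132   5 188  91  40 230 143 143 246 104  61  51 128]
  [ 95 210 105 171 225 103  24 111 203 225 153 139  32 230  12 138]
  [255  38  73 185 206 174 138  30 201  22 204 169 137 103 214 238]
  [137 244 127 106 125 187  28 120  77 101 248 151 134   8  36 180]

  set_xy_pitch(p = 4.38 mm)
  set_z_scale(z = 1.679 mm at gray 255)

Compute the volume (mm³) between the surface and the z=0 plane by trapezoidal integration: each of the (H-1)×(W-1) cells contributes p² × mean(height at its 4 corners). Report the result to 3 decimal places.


height_mm = gray/255 × 1.679; cell vol = 4.38² × mean(4 corners)
unit = 4.38² × 1.679 / (4×255) = 0.031579 mm³ per gray-sum
row 0: Σ corner-gray over 15 cells = 7141  → 225.5058
row 1: Σ corner-gray over 15 cells = 7787  → 245.9059
row 2: Σ corner-gray over 15 cells = 8400  → 265.2638
row 3: Σ corner-gray over 15 cells = 7982  → 252.0638
Σ rows: total corner-gray = 31310  → 988.7393 mm³

988.739


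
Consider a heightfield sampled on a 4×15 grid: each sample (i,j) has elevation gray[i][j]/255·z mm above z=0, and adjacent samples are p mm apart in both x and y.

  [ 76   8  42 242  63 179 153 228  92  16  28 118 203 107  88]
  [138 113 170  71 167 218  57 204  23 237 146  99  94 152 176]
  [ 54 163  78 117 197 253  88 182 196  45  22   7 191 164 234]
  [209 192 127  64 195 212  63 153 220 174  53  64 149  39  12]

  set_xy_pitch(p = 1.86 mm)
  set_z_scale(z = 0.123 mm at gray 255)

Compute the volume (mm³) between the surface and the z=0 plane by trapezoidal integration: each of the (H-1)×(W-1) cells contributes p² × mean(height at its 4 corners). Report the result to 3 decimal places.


9.083

height_mm = gray/255 × 0.123; cell vol = 1.86² × mean(4 corners)
unit = 1.86² × 0.123 / (4×255) = 0.000417187 mm³ per gray-sum
row 0: Σ corner-gray over 14 cells = 6938  → 2.8944
row 1: Σ corner-gray over 14 cells = 7510  → 3.1331
row 2: Σ corner-gray over 14 cells = 7325  → 3.0559
Σ rows: total corner-gray = 21773  → 9.0834 mm³


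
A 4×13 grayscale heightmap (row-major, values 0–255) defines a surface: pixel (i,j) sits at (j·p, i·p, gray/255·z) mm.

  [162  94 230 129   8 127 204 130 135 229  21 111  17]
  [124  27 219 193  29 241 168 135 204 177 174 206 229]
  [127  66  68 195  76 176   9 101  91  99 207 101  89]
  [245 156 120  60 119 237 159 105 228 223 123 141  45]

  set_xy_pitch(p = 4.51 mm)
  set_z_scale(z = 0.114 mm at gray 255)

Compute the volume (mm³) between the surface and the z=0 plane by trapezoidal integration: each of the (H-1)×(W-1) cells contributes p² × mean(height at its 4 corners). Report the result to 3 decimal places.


44.632

height_mm = gray/255 × 0.114; cell vol = 4.51² × mean(4 corners)
unit = 4.51² × 0.114 / (4×255) = 0.00227331 mm³ per gray-sum
row 0: Σ corner-gray over 12 cells = 6914  → 15.7176
row 1: Σ corner-gray over 12 cells = 6493  → 14.7606
row 2: Σ corner-gray over 12 cells = 6226  → 14.1536
Σ rows: total corner-gray = 19633  → 44.6318 mm³


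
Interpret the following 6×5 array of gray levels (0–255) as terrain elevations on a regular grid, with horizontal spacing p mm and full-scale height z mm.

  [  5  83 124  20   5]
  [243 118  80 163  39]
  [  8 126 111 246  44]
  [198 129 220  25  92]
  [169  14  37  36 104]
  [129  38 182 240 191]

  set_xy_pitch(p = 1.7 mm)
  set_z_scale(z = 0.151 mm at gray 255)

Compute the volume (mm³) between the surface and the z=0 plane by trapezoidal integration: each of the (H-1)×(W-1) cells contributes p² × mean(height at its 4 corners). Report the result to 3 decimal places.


height_mm = gray/255 × 0.151; cell vol = 1.7² × mean(4 corners)
unit = 1.7² × 0.151 / (4×255) = 0.000427833 mm³ per gray-sum
row 0: Σ corner-gray over 4 cells = 1468  → 0.6281
row 1: Σ corner-gray over 4 cells = 2022  → 0.8651
row 2: Σ corner-gray over 4 cells = 2056  → 0.8796
row 3: Σ corner-gray over 4 cells = 1485  → 0.6353
row 4: Σ corner-gray over 4 cells = 1687  → 0.7218
Σ rows: total corner-gray = 8718  → 3.7299 mm³

3.730


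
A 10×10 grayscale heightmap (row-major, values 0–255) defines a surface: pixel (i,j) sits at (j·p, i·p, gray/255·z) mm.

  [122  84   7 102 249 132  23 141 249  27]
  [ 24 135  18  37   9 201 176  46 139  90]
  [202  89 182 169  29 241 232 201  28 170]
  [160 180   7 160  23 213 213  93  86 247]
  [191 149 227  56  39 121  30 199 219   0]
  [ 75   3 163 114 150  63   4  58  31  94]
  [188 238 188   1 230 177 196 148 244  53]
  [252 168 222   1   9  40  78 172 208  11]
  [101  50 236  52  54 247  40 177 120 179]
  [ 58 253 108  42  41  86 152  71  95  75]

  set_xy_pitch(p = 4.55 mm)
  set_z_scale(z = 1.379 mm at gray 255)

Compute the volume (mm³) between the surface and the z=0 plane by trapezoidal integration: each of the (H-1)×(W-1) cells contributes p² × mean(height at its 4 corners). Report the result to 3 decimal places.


1101.142

height_mm = gray/255 × 1.379; cell vol = 4.55² × mean(4 corners)
unit = 4.55² × 1.379 / (4×255) = 0.027989 mm³ per gray-sum
row 0: Σ corner-gray over 9 cells = 3759  → 105.2105
row 1: Σ corner-gray over 9 cells = 4350  → 121.7520
row 2: Σ corner-gray over 9 cells = 5071  → 141.9321
row 3: Σ corner-gray over 9 cells = 4628  → 129.5329
row 4: Σ corner-gray over 9 cells = 3612  → 101.0962
row 5: Σ corner-gray over 9 cells = 4426  → 123.8792
row 6: Σ corner-gray over 9 cells = 5144  → 143.9753
row 7: Σ corner-gray over 9 cells = 4291  → 120.1007
row 8: Σ corner-gray over 9 cells = 4061  → 113.6632
Σ rows: total corner-gray = 39342  → 1101.1420 mm³


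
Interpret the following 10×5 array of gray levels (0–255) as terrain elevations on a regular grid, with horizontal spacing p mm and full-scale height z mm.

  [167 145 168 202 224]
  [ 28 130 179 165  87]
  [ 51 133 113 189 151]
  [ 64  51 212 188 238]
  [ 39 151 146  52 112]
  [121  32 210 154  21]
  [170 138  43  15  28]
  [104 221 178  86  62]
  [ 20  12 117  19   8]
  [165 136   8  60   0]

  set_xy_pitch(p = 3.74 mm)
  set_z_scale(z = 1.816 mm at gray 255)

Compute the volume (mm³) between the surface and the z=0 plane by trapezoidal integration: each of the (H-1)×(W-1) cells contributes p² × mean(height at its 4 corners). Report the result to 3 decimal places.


height_mm = gray/255 × 1.816; cell vol = 3.74² × mean(4 corners)
unit = 3.74² × 1.816 / (4×255) = 0.0249034 mm³ per gray-sum
row 0: Σ corner-gray over 4 cells = 2484  → 61.8601
row 1: Σ corner-gray over 4 cells = 2135  → 53.1688
row 2: Σ corner-gray over 4 cells = 2276  → 56.6802
row 3: Σ corner-gray over 4 cells = 2053  → 51.1267
row 4: Σ corner-gray over 4 cells = 1783  → 44.4028
row 5: Σ corner-gray over 4 cells = 1524  → 37.9528
row 6: Σ corner-gray over 4 cells = 1726  → 42.9833
row 7: Σ corner-gray over 4 cells = 1460  → 36.3590
row 8: Σ corner-gray over 4 cells = 897  → 22.3384
Σ rows: total corner-gray = 16338  → 406.8720 mm³

406.872


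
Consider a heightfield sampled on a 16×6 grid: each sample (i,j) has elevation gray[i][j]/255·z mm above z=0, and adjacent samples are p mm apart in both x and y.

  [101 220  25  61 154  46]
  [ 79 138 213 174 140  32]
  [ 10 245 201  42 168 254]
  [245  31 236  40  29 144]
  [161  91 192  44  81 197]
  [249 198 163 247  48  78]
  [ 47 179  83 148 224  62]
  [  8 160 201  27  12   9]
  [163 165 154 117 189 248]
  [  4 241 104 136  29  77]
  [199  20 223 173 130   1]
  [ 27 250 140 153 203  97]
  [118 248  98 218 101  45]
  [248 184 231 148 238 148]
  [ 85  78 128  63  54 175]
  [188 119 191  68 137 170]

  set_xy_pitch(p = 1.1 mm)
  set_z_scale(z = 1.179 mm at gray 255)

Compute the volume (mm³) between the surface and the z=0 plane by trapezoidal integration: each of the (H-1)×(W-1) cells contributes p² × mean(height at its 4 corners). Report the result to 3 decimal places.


height_mm = gray/255 × 1.179; cell vol = 1.1² × mean(4 corners)
unit = 1.1² × 1.179 / (4×255) = 0.00139862 mm³ per gray-sum
row 0: Σ corner-gray over 5 cells = 2508  → 3.5077
row 1: Σ corner-gray over 5 cells = 3017  → 4.2196
row 2: Σ corner-gray over 5 cells = 2637  → 3.6882
row 3: Σ corner-gray over 5 cells = 2235  → 3.1259
row 4: Σ corner-gray over 5 cells = 2813  → 3.9343
row 5: Σ corner-gray over 5 cells = 3016  → 4.2182
row 6: Σ corner-gray over 5 cells = 2194  → 3.0686
row 7: Σ corner-gray over 5 cells = 2478  → 3.4658
row 8: Σ corner-gray over 5 cells = 2762  → 3.8630
row 9: Σ corner-gray over 5 cells = 2393  → 3.3469
row 10: Σ corner-gray over 5 cells = 2908  → 4.0672
row 11: Σ corner-gray over 5 cells = 3109  → 4.3483
row 12: Σ corner-gray over 5 cells = 3491  → 4.8826
row 13: Σ corner-gray over 5 cells = 2904  → 4.0616
row 14: Σ corner-gray over 5 cells = 2294  → 3.2084
Σ rows: total corner-gray = 40759  → 57.0063 mm³

57.006


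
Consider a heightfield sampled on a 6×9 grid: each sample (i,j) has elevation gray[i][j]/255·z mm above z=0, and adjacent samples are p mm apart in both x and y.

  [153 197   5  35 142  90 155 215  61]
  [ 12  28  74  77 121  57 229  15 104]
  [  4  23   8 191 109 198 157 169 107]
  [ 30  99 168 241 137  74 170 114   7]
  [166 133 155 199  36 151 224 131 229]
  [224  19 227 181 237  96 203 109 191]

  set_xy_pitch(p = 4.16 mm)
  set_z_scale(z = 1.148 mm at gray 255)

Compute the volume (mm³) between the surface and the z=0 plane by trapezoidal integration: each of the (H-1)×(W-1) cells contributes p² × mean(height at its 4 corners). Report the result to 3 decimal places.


height_mm = gray/255 × 1.148; cell vol = 4.16² × mean(4 corners)
unit = 4.16² × 1.148 / (4×255) = 0.0194773 mm³ per gray-sum
row 0: Σ corner-gray over 8 cells = 3210  → 62.5221
row 1: Σ corner-gray over 8 cells = 3139  → 61.1392
row 2: Σ corner-gray over 8 cells = 3864  → 75.2602
row 3: Σ corner-gray over 8 cells = 4496  → 87.5699
row 4: Σ corner-gray over 8 cells = 5012  → 97.6201
Σ rows: total corner-gray = 19721  → 384.1115 mm³

384.112


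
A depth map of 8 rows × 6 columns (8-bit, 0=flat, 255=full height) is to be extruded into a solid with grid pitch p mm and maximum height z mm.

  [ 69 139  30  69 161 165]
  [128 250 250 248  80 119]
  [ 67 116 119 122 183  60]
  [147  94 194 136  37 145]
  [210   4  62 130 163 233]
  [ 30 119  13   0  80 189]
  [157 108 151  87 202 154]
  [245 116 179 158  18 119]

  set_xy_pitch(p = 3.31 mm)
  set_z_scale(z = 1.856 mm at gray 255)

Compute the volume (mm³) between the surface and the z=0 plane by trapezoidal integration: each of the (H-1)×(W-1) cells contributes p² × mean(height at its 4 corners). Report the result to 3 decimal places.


347.043

height_mm = gray/255 × 1.856; cell vol = 3.31² × mean(4 corners)
unit = 3.31² × 1.856 / (4×255) = 0.0199358 mm³ per gray-sum
row 0: Σ corner-gray over 5 cells = 2935  → 58.5116
row 1: Σ corner-gray over 5 cells = 3110  → 62.0004
row 2: Σ corner-gray over 5 cells = 2421  → 48.2646
row 3: Σ corner-gray over 5 cells = 2375  → 47.3475
row 4: Σ corner-gray over 5 cells = 1804  → 35.9642
row 5: Σ corner-gray over 5 cells = 2050  → 40.8684
row 6: Σ corner-gray over 5 cells = 2713  → 54.0858
Σ rows: total corner-gray = 17408  → 347.0425 mm³


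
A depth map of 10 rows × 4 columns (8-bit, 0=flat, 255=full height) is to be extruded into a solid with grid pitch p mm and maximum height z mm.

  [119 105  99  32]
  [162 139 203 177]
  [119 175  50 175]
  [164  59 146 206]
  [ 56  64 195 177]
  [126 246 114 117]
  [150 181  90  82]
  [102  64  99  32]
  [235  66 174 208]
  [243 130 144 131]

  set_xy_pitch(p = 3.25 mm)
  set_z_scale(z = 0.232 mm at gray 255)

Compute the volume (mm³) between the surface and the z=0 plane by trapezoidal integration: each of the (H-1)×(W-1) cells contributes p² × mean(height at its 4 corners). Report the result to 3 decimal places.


34.396

height_mm = gray/255 × 0.232; cell vol = 3.25² × mean(4 corners)
unit = 3.25² × 0.232 / (4×255) = 0.00240245 mm³ per gray-sum
row 0: Σ corner-gray over 3 cells = 1582  → 3.8007
row 1: Σ corner-gray over 3 cells = 1767  → 4.2451
row 2: Σ corner-gray over 3 cells = 1524  → 3.6613
row 3: Σ corner-gray over 3 cells = 1531  → 3.6782
row 4: Σ corner-gray over 3 cells = 1714  → 4.1178
row 5: Σ corner-gray over 3 cells = 1737  → 4.1731
row 6: Σ corner-gray over 3 cells = 1234  → 2.9646
row 7: Σ corner-gray over 3 cells = 1383  → 3.3226
row 8: Σ corner-gray over 3 cells = 1845  → 4.4325
Σ rows: total corner-gray = 14317  → 34.3959 mm³


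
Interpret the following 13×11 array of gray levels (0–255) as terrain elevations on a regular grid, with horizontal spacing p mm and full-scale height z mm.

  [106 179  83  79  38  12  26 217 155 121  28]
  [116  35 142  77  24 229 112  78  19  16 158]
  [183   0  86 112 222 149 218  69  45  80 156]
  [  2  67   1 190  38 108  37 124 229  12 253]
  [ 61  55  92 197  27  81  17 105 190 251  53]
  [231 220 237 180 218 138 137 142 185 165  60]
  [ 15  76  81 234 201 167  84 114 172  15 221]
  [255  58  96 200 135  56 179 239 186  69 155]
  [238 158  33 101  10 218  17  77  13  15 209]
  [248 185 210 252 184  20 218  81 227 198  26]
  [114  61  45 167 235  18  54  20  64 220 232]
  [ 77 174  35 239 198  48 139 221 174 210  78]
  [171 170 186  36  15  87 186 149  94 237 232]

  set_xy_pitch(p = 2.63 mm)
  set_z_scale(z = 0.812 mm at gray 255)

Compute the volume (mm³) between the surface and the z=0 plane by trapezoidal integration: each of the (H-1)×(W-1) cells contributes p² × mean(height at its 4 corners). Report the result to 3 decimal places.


height_mm = gray/255 × 0.812; cell vol = 2.63² × mean(4 corners)
unit = 2.63² × 0.812 / (4×255) = 0.00550639 mm³ per gray-sum
row 0: Σ corner-gray over 10 cells = 3692  → 20.3296
row 1: Σ corner-gray over 10 cells = 4039  → 22.2403
row 2: Σ corner-gray over 10 cells = 4168  → 22.9507
row 3: Σ corner-gray over 10 cells = 4011  → 22.0861
row 4: Σ corner-gray over 10 cells = 5679  → 31.2708
row 5: Σ corner-gray over 10 cells = 6059  → 33.3632
row 6: Σ corner-gray over 10 cells = 5370  → 29.5693
row 7: Σ corner-gray over 10 cells = 4577  → 25.2028
row 8: Σ corner-gray over 10 cells = 5155  → 28.3855
row 9: Σ corner-gray over 10 cells = 5538  → 30.4944
row 10: Σ corner-gray over 10 cells = 5145  → 28.3304
row 11: Σ corner-gray over 10 cells = 5754  → 31.6838
Σ rows: total corner-gray = 59187  → 325.9070 mm³

325.907
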